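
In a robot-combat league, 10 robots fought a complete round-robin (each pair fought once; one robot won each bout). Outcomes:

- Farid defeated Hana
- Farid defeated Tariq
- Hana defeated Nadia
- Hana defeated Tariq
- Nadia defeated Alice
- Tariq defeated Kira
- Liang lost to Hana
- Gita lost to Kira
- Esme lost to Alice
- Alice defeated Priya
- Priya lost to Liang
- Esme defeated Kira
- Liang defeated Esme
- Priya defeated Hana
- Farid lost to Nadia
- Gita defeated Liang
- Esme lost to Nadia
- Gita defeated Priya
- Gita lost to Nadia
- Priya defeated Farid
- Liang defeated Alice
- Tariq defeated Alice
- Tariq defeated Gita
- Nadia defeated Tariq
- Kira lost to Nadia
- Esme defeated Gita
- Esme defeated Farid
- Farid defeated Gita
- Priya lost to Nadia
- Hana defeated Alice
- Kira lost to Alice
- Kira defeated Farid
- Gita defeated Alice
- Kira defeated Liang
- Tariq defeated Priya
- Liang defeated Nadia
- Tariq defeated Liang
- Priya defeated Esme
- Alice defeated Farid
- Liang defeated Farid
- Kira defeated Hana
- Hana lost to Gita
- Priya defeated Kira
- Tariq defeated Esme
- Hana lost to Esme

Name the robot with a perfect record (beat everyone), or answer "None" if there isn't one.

Highest win total is Nadia with 7 (out of 9 possible).
Nadia lost to Liang, Hana, so no robot went undefeated.

None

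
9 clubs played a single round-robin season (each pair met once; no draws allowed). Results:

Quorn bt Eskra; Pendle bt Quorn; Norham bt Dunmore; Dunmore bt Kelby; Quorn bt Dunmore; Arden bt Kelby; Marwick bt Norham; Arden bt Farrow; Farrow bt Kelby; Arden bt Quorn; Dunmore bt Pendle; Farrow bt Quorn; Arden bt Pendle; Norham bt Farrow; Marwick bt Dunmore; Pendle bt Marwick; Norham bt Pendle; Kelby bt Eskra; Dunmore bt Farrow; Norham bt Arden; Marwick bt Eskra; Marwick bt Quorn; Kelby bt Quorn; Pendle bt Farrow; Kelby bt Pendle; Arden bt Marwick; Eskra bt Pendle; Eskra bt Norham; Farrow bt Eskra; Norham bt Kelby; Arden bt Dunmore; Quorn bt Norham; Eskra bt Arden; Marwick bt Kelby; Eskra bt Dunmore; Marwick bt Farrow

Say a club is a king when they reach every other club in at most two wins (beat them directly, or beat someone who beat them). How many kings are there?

5

Quorn cannot reach Marwick in two steps.
Eskra reaches everyone (king).
Farrow cannot reach Marwick in two steps.
Kelby reaches everyone (king).
Marwick reaches everyone (king).
Norham reaches everyone (king).
Pendle cannot reach Arden in two steps.
Dunmore cannot reach Norham, Arden in two steps.
Arden reaches everyone (king).
Kings: Eskra, Kelby, Marwick, Norham, Arden — 5.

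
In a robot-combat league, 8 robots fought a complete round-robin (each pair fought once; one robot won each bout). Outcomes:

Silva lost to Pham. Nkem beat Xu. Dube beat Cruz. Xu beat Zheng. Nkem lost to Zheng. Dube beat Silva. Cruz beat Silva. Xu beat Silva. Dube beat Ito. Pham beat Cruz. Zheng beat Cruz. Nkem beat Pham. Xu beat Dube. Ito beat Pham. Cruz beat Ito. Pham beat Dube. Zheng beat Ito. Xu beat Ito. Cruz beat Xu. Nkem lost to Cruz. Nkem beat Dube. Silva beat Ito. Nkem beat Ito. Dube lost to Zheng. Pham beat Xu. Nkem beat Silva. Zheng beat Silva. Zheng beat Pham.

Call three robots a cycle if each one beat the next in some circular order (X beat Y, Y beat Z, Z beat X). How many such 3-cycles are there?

10

Win totals: Cruz 4, Ito 1, Dube 3, Zheng 6, Nkem 5, Xu 4, Silva 1, Pham 4.
A robot with w wins dominates both others in C(w,2) triples; summing gives 6 + 0 + 3 + 15 + 10 + 6 + 0 + 6 = 46 transitive triples.
Total triples C(8,3) = 56, so cyclic triples = 56 − 46 = 10.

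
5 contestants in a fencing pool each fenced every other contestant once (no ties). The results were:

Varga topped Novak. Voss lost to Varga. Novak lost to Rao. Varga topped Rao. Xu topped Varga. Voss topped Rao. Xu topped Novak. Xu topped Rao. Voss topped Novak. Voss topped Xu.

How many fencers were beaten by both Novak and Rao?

Novak beat: no one.
Rao beat: Novak.
No one was beaten by both.

0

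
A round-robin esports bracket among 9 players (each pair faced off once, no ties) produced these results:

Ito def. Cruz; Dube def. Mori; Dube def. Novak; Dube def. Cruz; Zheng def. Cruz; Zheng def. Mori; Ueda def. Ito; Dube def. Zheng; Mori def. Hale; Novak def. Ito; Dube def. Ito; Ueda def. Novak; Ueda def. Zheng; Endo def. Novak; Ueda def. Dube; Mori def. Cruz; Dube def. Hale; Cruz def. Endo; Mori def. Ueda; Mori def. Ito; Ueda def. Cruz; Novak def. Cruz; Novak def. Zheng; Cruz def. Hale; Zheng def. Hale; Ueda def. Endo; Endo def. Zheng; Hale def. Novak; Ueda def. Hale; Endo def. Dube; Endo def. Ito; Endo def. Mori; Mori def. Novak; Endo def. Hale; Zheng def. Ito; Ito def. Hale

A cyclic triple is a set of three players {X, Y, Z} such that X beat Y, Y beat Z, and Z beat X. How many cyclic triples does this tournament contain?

12

Win totals: Dube 6, Hale 1, Endo 6, Ueda 7, Novak 3, Ito 2, Zheng 4, Mori 5, Cruz 2.
A player with w wins dominates both others in C(w,2) triples; summing gives 15 + 0 + 15 + 21 + 3 + 1 + 6 + 10 + 1 = 72 transitive triples.
Total triples C(9,3) = 84, so cyclic triples = 84 − 72 = 12.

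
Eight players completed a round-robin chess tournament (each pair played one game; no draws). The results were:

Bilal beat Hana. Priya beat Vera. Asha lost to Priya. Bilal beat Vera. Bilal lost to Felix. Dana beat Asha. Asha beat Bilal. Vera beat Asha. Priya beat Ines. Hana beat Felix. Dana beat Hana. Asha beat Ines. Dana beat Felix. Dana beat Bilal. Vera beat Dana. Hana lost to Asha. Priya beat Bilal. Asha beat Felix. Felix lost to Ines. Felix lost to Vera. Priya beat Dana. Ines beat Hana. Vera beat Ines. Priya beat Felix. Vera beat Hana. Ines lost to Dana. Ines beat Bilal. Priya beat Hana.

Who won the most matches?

Priya

Win totals: Vera 5, Asha 4, Felix 1, Dana 5, Bilal 2, Priya 7, Ines 3, Hana 1.
Priya leads with 7 wins (next highest: 5).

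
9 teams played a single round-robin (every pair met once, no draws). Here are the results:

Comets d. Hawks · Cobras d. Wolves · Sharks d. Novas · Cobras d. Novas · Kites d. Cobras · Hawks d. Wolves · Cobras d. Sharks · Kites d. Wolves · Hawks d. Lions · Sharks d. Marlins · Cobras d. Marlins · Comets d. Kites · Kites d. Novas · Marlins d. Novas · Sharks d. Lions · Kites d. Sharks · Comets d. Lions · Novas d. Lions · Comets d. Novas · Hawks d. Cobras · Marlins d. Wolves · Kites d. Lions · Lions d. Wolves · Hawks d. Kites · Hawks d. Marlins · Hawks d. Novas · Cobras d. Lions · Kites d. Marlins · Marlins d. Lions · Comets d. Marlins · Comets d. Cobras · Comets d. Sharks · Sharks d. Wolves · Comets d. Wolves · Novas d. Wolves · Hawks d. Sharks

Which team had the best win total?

Comets

Win totals: Wolves 0, Novas 2, Lions 1, Hawks 7, Sharks 4, Marlins 3, Comets 8, Cobras 5, Kites 6.
Comets leads with 8 wins (next highest: 7).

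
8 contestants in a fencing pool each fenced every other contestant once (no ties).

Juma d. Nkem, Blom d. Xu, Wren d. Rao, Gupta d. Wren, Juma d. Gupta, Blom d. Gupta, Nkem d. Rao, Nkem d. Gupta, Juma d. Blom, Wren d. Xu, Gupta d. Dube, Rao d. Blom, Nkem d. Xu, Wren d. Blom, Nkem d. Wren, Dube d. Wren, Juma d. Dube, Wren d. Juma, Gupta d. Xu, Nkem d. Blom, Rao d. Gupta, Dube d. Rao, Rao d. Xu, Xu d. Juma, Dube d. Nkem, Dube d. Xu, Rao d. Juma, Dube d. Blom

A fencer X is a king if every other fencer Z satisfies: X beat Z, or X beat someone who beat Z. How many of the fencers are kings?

Blom cannot reach Nkem, Rao in two steps.
Wren reaches everyone (king).
Xu cannot reach Wren, Rao in two steps.
Nkem reaches everyone (king).
Rao reaches everyone (king).
Juma reaches everyone (king).
Dube reaches everyone (king).
Gupta reaches everyone (king).
Kings: Wren, Nkem, Rao, Juma, Dube, Gupta — 6.

6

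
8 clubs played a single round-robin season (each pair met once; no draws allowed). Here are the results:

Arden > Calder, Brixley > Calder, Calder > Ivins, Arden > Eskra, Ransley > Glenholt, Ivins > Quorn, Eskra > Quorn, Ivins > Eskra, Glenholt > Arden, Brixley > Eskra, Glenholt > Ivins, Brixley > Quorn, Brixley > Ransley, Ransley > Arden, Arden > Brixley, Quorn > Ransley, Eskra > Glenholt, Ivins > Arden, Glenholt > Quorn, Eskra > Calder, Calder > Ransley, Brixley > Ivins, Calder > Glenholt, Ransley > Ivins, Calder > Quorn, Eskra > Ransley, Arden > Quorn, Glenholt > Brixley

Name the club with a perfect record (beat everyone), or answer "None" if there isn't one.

None

Highest win total is Brixley with 5 (out of 7 possible).
Brixley lost to Arden, Glenholt, so no club went undefeated.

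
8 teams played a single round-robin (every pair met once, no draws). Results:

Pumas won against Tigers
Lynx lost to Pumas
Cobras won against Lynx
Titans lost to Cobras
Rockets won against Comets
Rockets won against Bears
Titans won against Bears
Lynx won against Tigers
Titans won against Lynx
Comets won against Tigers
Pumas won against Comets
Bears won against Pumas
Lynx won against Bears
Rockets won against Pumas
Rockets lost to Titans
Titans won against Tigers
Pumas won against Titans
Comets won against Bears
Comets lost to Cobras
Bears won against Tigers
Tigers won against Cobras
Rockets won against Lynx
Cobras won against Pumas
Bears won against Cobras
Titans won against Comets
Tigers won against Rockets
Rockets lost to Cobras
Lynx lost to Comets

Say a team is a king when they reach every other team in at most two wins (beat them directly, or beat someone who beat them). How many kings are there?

6

Lynx cannot reach Titans, Comets in two steps.
Cobras reaches everyone (king).
Titans reaches everyone (king).
Pumas reaches everyone (king).
Bears reaches everyone (king).
Tigers reaches everyone (king).
Comets cannot reach Titans in two steps.
Rockets reaches everyone (king).
Kings: Cobras, Titans, Pumas, Bears, Tigers, Rockets — 6.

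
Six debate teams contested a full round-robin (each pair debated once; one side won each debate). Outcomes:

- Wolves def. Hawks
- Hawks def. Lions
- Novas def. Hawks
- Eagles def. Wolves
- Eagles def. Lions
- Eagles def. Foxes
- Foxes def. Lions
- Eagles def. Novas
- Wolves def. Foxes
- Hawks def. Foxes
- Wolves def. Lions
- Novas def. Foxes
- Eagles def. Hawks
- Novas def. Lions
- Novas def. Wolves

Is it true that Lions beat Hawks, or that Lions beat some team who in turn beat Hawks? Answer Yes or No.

Lions did not beat Hawks directly.
Lions beat no one, so there is no intermediate team.

No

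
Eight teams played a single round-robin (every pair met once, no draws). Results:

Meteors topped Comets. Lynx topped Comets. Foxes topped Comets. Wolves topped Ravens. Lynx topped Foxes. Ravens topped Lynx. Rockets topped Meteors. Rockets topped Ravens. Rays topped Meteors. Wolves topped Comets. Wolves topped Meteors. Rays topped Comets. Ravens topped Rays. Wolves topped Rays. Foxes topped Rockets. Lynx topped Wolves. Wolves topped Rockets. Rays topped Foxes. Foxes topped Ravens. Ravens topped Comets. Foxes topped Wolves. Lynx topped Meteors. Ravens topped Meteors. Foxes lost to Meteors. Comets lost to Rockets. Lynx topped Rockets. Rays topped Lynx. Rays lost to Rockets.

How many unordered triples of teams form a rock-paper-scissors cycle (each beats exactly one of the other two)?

11

Win totals: Rockets 4, Rays 4, Comets 0, Ravens 4, Wolves 5, Lynx 5, Foxes 4, Meteors 2.
A team with w wins dominates both others in C(w,2) triples; summing gives 6 + 6 + 0 + 6 + 10 + 10 + 6 + 1 = 45 transitive triples.
Total triples C(8,3) = 56, so cyclic triples = 56 − 45 = 11.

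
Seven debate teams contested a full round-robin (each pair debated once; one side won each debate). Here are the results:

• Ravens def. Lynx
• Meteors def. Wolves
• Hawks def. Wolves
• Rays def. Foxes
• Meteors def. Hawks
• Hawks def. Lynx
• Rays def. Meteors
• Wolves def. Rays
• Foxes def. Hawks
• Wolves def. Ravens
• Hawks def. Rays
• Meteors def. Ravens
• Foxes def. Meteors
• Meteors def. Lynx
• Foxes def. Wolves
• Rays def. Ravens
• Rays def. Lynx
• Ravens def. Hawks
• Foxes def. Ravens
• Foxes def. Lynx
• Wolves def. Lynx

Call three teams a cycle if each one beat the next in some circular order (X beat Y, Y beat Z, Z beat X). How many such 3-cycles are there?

Win totals: Meteors 4, Wolves 3, Rays 4, Foxes 5, Hawks 3, Ravens 2, Lynx 0.
A team with w wins dominates both others in C(w,2) triples; summing gives 6 + 3 + 6 + 10 + 3 + 1 + 0 = 29 transitive triples.
Total triples C(7,3) = 35, so cyclic triples = 35 − 29 = 6.

6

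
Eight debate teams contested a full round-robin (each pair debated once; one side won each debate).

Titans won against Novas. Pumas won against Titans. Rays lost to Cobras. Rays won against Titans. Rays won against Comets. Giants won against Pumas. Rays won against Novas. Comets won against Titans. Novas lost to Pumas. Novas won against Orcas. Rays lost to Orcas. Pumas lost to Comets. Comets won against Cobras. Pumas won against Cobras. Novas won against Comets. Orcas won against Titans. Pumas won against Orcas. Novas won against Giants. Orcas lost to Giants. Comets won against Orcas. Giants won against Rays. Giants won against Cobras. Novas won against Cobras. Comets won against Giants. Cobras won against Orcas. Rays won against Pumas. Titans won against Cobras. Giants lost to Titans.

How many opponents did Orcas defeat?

Orcas' results: beat Titans, Rays; lost to Pumas, Novas, Giants, Comets, Cobras.
That is 2 wins.

2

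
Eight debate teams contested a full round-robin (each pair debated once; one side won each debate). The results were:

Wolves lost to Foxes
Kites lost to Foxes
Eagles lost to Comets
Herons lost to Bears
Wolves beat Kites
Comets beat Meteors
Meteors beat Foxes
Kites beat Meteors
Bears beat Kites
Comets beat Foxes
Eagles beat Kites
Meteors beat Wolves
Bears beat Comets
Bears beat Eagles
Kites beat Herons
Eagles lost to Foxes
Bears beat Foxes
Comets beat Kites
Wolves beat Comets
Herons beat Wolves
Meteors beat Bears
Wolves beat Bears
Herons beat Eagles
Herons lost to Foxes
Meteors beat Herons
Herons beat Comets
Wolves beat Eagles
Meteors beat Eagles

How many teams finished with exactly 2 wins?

1

Win totals: Eagles 1, Foxes 4, Comets 4, Kites 2, Bears 5, Wolves 4, Meteors 5, Herons 3.
Exactly 2: Kites — 1 team.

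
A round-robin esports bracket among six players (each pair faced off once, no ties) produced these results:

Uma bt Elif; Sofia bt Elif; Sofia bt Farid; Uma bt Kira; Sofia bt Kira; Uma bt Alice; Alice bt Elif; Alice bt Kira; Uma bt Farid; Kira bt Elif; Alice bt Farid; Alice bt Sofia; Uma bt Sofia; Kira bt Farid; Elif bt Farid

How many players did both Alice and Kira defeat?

2

Alice beat: Elif, Farid, Sofia, Kira.
Kira beat: Elif, Farid.
Both beat: Elif, Farid — 2.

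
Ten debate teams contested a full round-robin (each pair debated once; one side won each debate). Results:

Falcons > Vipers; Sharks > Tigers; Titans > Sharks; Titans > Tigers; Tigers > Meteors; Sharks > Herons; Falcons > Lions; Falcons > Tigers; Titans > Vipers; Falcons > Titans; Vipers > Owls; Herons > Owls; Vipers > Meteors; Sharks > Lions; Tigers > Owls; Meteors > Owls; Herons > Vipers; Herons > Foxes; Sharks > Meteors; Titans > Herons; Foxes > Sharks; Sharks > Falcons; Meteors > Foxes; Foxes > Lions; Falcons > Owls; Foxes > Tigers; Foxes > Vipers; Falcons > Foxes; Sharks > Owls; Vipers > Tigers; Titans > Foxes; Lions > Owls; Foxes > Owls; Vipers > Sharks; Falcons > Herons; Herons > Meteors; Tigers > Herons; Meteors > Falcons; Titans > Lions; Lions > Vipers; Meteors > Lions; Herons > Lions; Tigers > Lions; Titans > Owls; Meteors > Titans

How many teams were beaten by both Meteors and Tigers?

Meteors beat: Titans, Owls, Lions, Falcons, Foxes.
Tigers beat: Owls, Lions, Meteors, Herons.
Both beat: Owls, Lions — 2.

2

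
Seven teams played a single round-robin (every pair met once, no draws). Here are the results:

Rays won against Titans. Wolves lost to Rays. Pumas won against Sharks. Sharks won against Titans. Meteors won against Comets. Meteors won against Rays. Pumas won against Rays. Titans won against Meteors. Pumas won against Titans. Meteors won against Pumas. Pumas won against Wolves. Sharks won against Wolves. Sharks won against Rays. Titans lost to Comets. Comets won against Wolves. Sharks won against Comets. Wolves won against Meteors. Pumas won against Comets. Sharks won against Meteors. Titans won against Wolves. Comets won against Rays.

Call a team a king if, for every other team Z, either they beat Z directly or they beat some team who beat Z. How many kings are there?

3

Sharks reaches everyone (king).
Meteors reaches everyone (king).
Comets cannot reach Sharks, Pumas in two steps.
Wolves cannot reach Sharks, Titans in two steps.
Titans cannot reach Sharks in two steps.
Pumas reaches everyone (king).
Rays cannot reach Sharks, Comets, Pumas in two steps.
Kings: Sharks, Meteors, Pumas — 3.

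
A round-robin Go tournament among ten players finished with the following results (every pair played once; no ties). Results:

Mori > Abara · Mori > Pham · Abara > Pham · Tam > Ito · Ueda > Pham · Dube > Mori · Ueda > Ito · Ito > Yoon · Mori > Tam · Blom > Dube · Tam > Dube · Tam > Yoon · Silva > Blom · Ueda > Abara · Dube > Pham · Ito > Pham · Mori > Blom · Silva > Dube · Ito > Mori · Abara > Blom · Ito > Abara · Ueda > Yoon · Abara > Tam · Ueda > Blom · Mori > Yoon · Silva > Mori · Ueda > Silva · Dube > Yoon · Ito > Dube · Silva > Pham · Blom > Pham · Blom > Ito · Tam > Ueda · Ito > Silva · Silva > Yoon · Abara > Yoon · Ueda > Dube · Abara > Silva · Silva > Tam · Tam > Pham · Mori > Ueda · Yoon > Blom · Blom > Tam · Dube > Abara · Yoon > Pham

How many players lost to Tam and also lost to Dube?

2

Tam beat: Yoon, Ueda, Dube, Pham, Ito.
Dube beat: Yoon, Mori, Abara, Pham.
Both beat: Yoon, Pham — 2.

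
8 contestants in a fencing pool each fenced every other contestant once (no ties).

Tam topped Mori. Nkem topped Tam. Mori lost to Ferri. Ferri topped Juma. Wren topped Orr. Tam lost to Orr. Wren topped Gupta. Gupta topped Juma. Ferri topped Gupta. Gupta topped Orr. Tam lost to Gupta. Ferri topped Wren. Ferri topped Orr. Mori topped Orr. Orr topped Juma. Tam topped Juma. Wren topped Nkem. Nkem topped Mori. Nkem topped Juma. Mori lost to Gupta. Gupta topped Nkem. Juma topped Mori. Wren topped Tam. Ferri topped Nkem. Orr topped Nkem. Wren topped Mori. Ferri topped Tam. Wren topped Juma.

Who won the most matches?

Win totals: Orr 3, Gupta 5, Tam 2, Ferri 7, Juma 1, Nkem 3, Wren 6, Mori 1.
Ferri leads with 7 wins (next highest: 6).

Ferri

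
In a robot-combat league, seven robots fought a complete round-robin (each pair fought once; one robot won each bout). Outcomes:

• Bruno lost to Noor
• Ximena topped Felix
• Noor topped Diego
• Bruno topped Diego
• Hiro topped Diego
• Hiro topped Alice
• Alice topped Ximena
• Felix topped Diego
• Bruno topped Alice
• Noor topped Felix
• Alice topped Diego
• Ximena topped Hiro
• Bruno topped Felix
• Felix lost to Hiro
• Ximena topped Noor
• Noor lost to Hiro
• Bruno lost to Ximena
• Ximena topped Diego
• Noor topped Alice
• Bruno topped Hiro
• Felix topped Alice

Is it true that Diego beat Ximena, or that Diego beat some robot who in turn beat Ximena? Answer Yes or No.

Diego did not beat Ximena directly.
Diego beat no one, so there is no intermediate robot.

No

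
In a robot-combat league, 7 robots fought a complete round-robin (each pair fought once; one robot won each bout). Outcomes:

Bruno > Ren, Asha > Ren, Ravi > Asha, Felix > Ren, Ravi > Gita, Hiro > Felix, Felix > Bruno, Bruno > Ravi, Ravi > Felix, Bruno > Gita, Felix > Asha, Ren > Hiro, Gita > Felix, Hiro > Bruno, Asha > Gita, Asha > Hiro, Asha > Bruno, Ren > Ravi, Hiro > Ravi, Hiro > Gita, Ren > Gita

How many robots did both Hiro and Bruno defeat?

Hiro beat: Bruno, Gita, Felix, Ravi.
Bruno beat: Ren, Gita, Ravi.
Both beat: Gita, Ravi — 2.

2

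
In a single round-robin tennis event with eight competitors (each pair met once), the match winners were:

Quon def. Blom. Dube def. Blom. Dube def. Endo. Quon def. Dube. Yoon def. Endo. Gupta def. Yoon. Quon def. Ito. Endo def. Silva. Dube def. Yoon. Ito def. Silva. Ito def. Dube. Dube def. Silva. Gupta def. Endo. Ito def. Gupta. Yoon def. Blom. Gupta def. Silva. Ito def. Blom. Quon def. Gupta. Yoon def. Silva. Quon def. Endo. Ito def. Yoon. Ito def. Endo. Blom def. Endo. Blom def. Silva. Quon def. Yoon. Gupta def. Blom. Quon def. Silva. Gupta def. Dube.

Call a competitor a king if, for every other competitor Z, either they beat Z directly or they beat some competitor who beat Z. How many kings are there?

Endo cannot reach Yoon, Ito, Quon, Dube, Blom, Gupta in two steps.
Yoon cannot reach Ito, Quon, Dube, Gupta in two steps.
Ito cannot reach Quon in two steps.
Quon reaches everyone (king).
Silva cannot reach Endo, Yoon, Ito, Quon, Dube, Blom, Gupta in two steps.
Dube cannot reach Ito, Quon, Gupta in two steps.
Blom cannot reach Yoon, Ito, Quon, Dube, Gupta in two steps.
Gupta cannot reach Ito, Quon in two steps.
Kings: Quon — 1.

1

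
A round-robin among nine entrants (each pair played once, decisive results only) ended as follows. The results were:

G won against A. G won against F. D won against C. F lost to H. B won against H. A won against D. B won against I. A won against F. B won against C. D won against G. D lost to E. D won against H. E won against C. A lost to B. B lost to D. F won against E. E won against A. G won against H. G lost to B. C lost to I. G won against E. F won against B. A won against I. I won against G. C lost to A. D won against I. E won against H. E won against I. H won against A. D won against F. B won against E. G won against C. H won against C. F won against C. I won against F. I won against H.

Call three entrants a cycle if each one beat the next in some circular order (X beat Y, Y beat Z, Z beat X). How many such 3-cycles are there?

Win totals: A 4, B 6, C 0, D 6, E 5, F 3, G 5, H 3, I 4.
An entrant with w wins dominates both others in C(w,2) triples; summing gives 6 + 15 + 0 + 15 + 10 + 3 + 10 + 3 + 6 = 68 transitive triples.
Total triples C(9,3) = 84, so cyclic triples = 84 − 68 = 16.

16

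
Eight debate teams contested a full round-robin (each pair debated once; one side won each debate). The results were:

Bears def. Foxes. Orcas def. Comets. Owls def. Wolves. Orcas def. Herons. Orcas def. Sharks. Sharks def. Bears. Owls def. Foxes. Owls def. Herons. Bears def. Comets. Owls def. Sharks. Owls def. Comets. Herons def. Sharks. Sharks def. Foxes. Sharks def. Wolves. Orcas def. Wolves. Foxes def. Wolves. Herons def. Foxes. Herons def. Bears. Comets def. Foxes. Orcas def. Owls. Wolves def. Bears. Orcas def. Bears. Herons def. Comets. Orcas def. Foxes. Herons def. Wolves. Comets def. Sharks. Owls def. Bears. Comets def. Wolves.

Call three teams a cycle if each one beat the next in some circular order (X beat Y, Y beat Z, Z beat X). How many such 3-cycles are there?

Win totals: Foxes 1, Herons 5, Owls 6, Wolves 1, Orcas 7, Sharks 3, Bears 2, Comets 3.
A team with w wins dominates both others in C(w,2) triples; summing gives 0 + 10 + 15 + 0 + 21 + 3 + 1 + 3 = 53 transitive triples.
Total triples C(8,3) = 56, so cyclic triples = 56 − 53 = 3.

3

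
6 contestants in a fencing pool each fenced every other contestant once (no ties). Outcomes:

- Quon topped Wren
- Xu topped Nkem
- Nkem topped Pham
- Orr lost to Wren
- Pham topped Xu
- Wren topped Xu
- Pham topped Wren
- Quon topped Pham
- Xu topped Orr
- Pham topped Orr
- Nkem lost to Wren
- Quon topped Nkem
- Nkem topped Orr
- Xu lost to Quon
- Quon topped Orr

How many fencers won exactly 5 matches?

1

Win totals: Wren 3, Xu 2, Orr 0, Quon 5, Nkem 2, Pham 3.
Exactly 5: Quon — 1 fencer.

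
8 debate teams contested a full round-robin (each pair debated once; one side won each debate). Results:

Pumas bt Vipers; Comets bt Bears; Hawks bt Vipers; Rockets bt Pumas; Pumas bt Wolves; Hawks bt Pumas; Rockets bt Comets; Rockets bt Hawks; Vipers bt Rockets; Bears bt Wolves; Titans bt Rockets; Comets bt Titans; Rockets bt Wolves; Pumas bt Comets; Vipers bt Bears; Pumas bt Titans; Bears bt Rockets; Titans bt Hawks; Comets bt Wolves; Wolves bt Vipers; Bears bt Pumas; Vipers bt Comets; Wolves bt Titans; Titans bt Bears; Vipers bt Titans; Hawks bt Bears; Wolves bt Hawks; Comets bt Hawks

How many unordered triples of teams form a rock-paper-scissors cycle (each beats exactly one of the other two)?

20

Win totals: Hawks 3, Bears 3, Wolves 3, Vipers 4, Pumas 4, Titans 3, Comets 4, Rockets 4.
A team with w wins dominates both others in C(w,2) triples; summing gives 3 + 3 + 3 + 6 + 6 + 3 + 6 + 6 = 36 transitive triples.
Total triples C(8,3) = 56, so cyclic triples = 56 − 36 = 20.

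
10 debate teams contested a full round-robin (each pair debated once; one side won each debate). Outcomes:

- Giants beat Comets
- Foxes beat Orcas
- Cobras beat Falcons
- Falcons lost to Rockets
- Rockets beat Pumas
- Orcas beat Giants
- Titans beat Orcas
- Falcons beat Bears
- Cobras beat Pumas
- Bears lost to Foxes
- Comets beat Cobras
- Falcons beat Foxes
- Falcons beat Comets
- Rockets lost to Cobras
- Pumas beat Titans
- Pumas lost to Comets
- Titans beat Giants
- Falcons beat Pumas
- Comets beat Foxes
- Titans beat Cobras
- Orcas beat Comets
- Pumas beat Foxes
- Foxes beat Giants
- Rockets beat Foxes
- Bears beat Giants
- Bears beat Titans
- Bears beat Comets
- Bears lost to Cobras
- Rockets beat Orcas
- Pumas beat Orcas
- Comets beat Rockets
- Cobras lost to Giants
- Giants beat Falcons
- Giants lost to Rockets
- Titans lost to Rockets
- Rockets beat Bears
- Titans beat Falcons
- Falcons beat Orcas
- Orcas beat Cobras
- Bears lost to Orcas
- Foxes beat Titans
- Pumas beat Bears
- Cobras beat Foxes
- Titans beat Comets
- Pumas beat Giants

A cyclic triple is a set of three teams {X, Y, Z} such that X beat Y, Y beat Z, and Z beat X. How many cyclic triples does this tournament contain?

Win totals: Titans 5, Pumas 5, Giants 3, Foxes 4, Bears 3, Falcons 5, Orcas 4, Rockets 7, Cobras 5, Comets 4.
A team with w wins dominates both others in C(w,2) triples; summing gives 10 + 10 + 3 + 6 + 3 + 10 + 6 + 21 + 10 + 6 = 85 transitive triples.
Total triples C(10,3) = 120, so cyclic triples = 120 − 85 = 35.

35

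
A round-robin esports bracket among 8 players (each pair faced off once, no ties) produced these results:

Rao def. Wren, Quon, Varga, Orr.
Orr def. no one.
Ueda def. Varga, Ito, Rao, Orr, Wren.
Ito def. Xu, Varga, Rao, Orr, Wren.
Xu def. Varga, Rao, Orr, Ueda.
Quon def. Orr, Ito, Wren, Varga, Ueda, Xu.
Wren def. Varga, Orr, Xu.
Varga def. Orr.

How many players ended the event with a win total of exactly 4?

Win totals: Varga 1, Quon 6, Orr 0, Xu 4, Ueda 5, Wren 3, Ito 5, Rao 4.
Exactly 4: Xu, Rao — 2 players.

2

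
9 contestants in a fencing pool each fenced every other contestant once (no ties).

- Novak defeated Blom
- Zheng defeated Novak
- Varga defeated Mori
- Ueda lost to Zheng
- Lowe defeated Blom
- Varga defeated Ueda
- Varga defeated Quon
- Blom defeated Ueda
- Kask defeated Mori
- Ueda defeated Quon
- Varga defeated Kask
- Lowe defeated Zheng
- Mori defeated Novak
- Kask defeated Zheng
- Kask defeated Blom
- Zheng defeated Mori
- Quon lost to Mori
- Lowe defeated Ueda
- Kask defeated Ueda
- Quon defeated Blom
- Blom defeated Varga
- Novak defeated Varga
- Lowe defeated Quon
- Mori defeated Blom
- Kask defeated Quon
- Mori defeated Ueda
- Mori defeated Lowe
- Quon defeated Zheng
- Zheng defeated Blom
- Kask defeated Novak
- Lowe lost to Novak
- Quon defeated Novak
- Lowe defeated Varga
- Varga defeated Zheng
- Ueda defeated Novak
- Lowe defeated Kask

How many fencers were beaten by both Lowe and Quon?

Lowe beat: Ueda, Kask, Zheng, Blom, Quon, Varga.
Quon beat: Novak, Zheng, Blom.
Both beat: Zheng, Blom — 2.

2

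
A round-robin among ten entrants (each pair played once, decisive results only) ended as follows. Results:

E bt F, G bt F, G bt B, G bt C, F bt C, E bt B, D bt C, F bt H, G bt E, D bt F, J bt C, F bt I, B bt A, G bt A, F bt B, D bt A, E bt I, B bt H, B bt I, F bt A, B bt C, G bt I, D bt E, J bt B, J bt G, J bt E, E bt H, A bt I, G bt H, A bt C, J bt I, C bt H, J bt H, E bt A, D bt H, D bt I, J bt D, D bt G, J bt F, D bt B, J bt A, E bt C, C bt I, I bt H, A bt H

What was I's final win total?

1

I's results: beat H; lost to A, B, C, D, E, F, G, J.
That is 1 win.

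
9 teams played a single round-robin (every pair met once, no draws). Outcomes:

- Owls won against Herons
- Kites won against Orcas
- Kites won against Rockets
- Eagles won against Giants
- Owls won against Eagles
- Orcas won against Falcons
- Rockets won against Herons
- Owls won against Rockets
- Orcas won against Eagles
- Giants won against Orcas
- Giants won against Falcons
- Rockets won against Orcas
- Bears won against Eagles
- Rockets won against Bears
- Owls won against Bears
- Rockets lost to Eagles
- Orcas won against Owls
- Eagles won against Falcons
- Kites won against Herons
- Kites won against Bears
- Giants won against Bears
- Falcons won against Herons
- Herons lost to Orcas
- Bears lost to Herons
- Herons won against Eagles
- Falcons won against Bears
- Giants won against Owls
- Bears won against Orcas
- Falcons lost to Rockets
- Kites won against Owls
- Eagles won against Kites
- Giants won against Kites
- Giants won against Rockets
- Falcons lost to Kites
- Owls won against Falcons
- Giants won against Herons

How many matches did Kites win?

6

Kites' results: beat Bears, Falcons, Owls, Herons, Rockets, Orcas; lost to Giants, Eagles.
That is 6 wins.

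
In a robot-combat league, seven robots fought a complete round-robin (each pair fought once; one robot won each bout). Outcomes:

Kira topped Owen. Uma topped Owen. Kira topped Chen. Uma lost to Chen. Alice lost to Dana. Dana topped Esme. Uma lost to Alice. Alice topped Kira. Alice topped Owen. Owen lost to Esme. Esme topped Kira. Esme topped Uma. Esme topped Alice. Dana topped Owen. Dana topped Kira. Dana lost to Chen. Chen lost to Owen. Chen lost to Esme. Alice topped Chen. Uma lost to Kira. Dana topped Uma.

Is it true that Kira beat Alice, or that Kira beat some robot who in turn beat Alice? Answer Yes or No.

No

Kira did not beat Alice directly.
Kira beat Chen, Uma, Owen, but each of them lost to Alice. No two-step path.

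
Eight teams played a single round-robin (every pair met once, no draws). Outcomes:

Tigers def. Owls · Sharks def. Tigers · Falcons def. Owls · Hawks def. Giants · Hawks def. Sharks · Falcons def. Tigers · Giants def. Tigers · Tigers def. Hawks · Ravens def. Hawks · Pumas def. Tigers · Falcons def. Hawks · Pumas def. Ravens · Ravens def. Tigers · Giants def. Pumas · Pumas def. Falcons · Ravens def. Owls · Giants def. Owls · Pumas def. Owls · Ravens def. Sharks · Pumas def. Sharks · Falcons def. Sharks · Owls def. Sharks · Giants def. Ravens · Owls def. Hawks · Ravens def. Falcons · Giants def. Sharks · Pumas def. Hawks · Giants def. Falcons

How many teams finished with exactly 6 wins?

Win totals: Sharks 1, Owls 2, Hawks 2, Giants 6, Falcons 4, Pumas 6, Tigers 2, Ravens 5.
Exactly 6: Giants, Pumas — 2 teams.

2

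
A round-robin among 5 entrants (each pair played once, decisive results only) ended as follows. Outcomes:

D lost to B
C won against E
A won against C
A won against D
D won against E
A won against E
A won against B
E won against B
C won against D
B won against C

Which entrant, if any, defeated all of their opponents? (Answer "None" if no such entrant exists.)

A has 4 wins out of 4 opponents — a perfect record.

A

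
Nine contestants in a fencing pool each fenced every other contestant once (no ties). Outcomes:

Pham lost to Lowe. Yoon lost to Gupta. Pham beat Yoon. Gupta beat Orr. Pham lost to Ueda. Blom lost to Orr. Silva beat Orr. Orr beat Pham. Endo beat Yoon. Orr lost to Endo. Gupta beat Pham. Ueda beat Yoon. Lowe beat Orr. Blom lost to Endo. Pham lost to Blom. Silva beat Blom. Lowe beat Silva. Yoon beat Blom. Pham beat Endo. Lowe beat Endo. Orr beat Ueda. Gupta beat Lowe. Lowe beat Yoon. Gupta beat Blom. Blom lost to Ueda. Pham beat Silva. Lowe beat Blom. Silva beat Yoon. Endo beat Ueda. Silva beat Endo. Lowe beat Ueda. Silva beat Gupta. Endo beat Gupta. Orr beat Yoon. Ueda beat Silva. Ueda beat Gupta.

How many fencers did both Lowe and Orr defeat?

Lowe beat: Orr, Ueda, Silva, Endo, Yoon, Blom, Pham.
Orr beat: Ueda, Yoon, Blom, Pham.
Both beat: Ueda, Yoon, Blom, Pham — 4.

4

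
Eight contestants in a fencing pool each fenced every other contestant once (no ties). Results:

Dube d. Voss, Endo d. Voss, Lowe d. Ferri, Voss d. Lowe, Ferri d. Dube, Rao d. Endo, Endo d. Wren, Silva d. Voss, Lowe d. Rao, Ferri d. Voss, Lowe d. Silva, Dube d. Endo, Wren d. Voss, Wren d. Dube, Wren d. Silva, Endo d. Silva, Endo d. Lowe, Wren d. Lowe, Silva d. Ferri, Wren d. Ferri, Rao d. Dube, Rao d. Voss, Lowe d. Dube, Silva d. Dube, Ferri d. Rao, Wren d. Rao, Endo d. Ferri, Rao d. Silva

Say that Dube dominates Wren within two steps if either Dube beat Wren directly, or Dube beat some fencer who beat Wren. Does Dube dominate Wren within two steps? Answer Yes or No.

Dube did not beat Wren directly.
Dube beat Endo, Voss. Of those, Endo beat Wren.

Yes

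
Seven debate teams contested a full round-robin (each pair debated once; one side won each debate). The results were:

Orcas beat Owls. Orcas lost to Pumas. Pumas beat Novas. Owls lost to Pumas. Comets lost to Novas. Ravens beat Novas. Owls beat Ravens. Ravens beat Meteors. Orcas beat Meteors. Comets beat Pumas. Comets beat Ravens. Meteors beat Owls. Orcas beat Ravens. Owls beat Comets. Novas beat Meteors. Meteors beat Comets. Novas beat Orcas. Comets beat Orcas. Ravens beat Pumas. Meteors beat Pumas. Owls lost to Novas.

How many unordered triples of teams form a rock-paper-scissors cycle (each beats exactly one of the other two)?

13

Win totals: Owls 2, Comets 3, Ravens 3, Novas 4, Orcas 3, Pumas 3, Meteors 3.
A team with w wins dominates both others in C(w,2) triples; summing gives 1 + 3 + 3 + 6 + 3 + 3 + 3 = 22 transitive triples.
Total triples C(7,3) = 35, so cyclic triples = 35 − 22 = 13.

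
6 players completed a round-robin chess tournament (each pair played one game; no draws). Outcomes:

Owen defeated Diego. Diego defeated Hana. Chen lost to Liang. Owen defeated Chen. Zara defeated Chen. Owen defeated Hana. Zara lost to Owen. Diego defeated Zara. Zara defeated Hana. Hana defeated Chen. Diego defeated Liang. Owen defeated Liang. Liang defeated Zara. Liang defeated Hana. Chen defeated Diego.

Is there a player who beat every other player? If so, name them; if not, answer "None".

Owen

Owen has 5 wins out of 5 opponents — a perfect record.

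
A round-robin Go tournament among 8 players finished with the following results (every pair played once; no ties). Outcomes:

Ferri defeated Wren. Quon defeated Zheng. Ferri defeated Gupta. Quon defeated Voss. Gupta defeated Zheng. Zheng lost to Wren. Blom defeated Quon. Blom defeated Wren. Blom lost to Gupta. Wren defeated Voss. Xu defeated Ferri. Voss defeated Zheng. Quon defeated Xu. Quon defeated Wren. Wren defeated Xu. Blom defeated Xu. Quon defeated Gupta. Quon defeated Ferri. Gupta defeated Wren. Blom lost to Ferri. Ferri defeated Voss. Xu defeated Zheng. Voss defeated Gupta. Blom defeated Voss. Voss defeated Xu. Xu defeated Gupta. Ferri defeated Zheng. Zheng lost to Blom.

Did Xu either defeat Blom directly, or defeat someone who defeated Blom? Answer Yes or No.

Yes

Xu did not beat Blom directly.
Xu beat Zheng, Ferri, Gupta. Of those, Ferri beat Blom.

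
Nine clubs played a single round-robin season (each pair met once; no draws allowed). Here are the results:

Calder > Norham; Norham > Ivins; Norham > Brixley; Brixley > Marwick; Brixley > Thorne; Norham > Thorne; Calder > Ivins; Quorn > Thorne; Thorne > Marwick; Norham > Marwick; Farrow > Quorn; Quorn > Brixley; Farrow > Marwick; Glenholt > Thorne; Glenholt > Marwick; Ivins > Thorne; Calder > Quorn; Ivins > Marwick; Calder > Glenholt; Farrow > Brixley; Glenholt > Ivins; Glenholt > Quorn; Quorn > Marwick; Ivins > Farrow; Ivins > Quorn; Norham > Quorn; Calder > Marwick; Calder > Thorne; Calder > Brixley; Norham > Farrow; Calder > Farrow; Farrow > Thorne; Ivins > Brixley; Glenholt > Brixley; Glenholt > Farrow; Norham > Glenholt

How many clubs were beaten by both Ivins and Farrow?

Ivins beat: Quorn, Marwick, Farrow, Thorne, Brixley.
Farrow beat: Quorn, Marwick, Thorne, Brixley.
Both beat: Quorn, Marwick, Thorne, Brixley — 4.

4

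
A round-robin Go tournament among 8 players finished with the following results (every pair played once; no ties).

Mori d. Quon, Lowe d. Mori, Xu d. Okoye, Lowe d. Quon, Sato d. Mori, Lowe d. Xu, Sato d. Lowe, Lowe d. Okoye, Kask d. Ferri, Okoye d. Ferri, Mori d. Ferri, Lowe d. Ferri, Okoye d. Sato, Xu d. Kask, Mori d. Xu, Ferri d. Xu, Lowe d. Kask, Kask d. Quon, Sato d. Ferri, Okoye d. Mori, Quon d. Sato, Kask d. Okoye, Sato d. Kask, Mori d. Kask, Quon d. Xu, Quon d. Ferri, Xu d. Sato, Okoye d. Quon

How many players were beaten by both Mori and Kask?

2

Mori beat: Quon, Kask, Ferri, Xu.
Kask beat: Quon, Okoye, Ferri.
Both beat: Quon, Ferri — 2.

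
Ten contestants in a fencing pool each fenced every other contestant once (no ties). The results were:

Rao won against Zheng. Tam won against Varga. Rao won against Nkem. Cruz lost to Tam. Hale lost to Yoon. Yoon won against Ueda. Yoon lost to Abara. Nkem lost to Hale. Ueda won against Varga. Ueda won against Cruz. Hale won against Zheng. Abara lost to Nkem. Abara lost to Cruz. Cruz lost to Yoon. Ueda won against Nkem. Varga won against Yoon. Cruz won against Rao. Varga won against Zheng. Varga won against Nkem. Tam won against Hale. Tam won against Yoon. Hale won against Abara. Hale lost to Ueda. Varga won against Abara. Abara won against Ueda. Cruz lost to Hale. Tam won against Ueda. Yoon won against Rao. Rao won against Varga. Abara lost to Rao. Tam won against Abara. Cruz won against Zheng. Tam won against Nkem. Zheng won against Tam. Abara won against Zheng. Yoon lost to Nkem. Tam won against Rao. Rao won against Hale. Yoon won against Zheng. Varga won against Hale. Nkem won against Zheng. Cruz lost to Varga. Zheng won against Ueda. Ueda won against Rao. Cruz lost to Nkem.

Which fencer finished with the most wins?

Win totals: Ueda 5, Hale 4, Yoon 5, Zheng 2, Nkem 4, Abara 3, Cruz 3, Varga 6, Tam 8, Rao 5.
Tam leads with 8 wins (next highest: 6).

Tam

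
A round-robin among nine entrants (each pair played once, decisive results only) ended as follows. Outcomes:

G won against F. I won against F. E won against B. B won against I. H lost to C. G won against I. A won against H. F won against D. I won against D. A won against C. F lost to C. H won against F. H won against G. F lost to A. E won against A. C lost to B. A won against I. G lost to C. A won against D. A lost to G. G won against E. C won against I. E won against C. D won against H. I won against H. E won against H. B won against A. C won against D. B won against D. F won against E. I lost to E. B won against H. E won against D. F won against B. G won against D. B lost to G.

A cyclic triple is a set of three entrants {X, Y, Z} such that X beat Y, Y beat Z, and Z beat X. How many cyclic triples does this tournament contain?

17

Win totals: A 5, B 5, C 5, D 1, E 6, F 3, G 6, H 2, I 3.
An entrant with w wins dominates both others in C(w,2) triples; summing gives 10 + 10 + 10 + 0 + 15 + 3 + 15 + 1 + 3 = 67 transitive triples.
Total triples C(9,3) = 84, so cyclic triples = 84 − 67 = 17.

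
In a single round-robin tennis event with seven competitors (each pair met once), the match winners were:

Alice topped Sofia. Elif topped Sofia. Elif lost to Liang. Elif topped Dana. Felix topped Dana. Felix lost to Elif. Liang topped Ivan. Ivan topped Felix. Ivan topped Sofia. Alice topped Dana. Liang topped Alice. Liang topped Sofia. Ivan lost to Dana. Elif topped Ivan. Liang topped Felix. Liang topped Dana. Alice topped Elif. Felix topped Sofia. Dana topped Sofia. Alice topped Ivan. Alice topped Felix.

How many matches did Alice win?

5

Alice's results: beat Sofia, Elif, Ivan, Dana, Felix; lost to Liang.
That is 5 wins.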